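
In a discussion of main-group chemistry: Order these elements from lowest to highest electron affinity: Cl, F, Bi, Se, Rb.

F is in period 2, group 17; Cl is in period 3, group 17; Se is in period 4, group 16; Rb is in period 5, group 1; Bi is in period 6, group 15.
Electron affinity generally becomes more exothermic across a period toward the halogens and less exothermic down a group.
Here both period and group differ, so the two effects have to be weighed against each other.
Bi > Rb: the two effects oppose for this pair; the across-period effect wins (91 vs 47 kJ/mol).
Se > Bi: relative to Bi, both the across-period and down-group shifts push Se's electron affinity up.
F > Se: both effects reinforce here, so F is clearly the higher of the two.
Cl > F: this pair runs against the simple trend — see the exception note.
Note the exception: Cl has a higher electron affinity than F, contrary to the simple trend — F's small 2p subshell makes the incoming electron feel strong e⁻–e⁻ repulsion, so Cl actually releases more energy on gaining an electron.
For reference (kJ/mol): F 328, Cl 349, Se 195, Rb 47, Bi 91.
So from lowest to highest: Rb < Bi < Se < F < Cl.

Rb < Bi < Se < F < Cl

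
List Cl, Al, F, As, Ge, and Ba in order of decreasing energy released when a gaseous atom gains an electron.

EA tends to increase across a period and decrease down a group, though the pattern is less regular than for IE or radius.
Neither a single period nor a single group — weigh both effects.
Al > Ba: relative to Ba, both the across-period and down-group shifts push Al's electron affinity up.
As > Al: period and group pull opposite ways; the across-period shift dominates (78 vs 42 kJ/mol).
Ge > As: this pair runs against the simple trend — see the exception note.
F > Ge: relative to Ge, both the across-period and down-group shifts push F's electron affinity up.
Cl > F: this pair runs against the simple trend — see the exception note.
Note the exception: Ge has a higher electron affinity than As, contrary to the simple trend — adding an electron to As's half-filled 4p³ is unfavourable, so Ge (4p²) has the more exothermic EA.
Note the exception: Cl has a higher electron affinity than F, contrary to the simple trend — F's small 2p subshell makes the incoming electron feel strong e⁻–e⁻ repulsion, so Cl actually releases more energy on gaining an electron.
Approximate values (kJ/mol): F 328, Al 42, Cl 349, Ge 119, As 78, Ba 14.
So from highest to lowest: Cl > F > Ge > As > Al > Ba.

Cl > F > Ge > As > Al > Ba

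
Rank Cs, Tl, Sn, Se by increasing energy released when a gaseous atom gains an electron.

Tl, Cs, Sn, Se

Se is in period 4, group 16; Sn is in period 5, group 14; Cs is in period 6, group 1; Tl is in period 6, group 13.
Adding an electron releases more energy for atoms nearer the top right (short of the noble gases).
Here both period and group differ, so the two effects have to be weighed against each other.
Cs > Tl: this pair runs against the simple trend — see the exception note.
Sn > Cs: both effects reinforce here, so Sn is clearly the higher of the two.
Se > Sn: relative to Sn, both the across-period and down-group shifts push Se's electron affinity up.
Note the exception: Cs has a higher electron affinity than Tl, contrary to the simple trend — Tl's ns²np¹ configuration gives only a small electron affinity — the sparsely filled np subshell binds an added electron weakly.
Tabulated electron affinity (kJ/mol): Se 195, Sn 107, Cs 46, Tl 19.
So from lowest to highest: Tl < Cs < Sn < Se.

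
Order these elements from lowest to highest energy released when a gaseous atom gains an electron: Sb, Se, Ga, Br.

Ga < Sb < Se < Br

Ga is in period 4, group 13; Se is in period 4, group 16; Br is in period 4, group 17; Sb is in period 5, group 15.
Atoms with high Z_eff and room in the valence shell (especially the halogens) have the most exothermic electron affinities.
These span different periods and groups, so the two trends combine.
Sb > Ga: the two effects oppose for this pair; the across-period effect wins (103 vs 29 kJ/mol).
Se > Sb: relative to Sb, both the across-period and down-group shifts push Se's electron affinity up.
Br > Se: both are in period 4; the period trend gives Br the larger value.
Tabulated electron affinity (kJ/mol): Ga 29, Se 195, Br 325, Sb 103.
So from lowest to highest: Ga < Sb < Se < Br.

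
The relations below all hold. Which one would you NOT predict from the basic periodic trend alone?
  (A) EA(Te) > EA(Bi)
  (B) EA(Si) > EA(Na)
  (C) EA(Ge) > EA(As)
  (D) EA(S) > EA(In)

(C)

The general trend: electron affinity increases across a period and decreases down a group.
(A) Te (period 5, group 16) vs Bi (period 6, group 15): the stated order agrees with the simple trend.
(B) Si (period 3, group 14) vs Na (period 3, group 1): the stated order agrees with the simple trend.
(C) Ge (period 4, group 14) vs As (period 4, group 15): the stated order contradicts the simple trend.
(D) S (period 3, group 16) vs In (period 5, group 13): the stated order agrees with the simple trend.
The exception is (C): adding an electron to As's half-filled 4p³ is unfavourable, so Ge (4p²) has the more exothermic EA.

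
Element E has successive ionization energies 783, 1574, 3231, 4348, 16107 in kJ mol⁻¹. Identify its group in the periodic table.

Group 14

Look for the largest jump between consecutive ionization energies: IE5/IE4 ≈ 3.7, far larger than any earlier ratio.
That jump marks the point where a core electron is being removed. So the atom has 4 valence electrons.
A main-group element with 4 valence electrons is in group 14.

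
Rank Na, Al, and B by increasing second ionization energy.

Al < B < Na

Consider each +1 ion: Na⁺ is the bare [Ne] core; Al⁺ still has 2 valence electrons; B⁺ still has 2 valence electrons.
Pulling an electron out of a noble-gas core costs far more than removing a remaining valence electron, so Na sits at the high end of IE_2.
Valence configurations: Al⁺ [Ne]3s², B⁺ [He]2s².
Approximate IE_2 values (kJ/mol): Na 4562, Al 1817, B 2427.
Putting it together, IE_2: Al < B < Na.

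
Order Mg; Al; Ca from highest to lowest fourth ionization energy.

Al, Mg, Ca

Consider each +3 ion: Mg³⁺ is already 1 electron into the core; Al³⁺ is the bare [Ne] core; Ca³⁺ is already 1 electron into the core.
All of these are removing an electron from a noble-gas core or deeper; the smaller core (lower principal quantum number) is held far more tightly, and within a period the higher nuclear charge binds the same core more tightly.
Approximate IE_4 values (kJ/mol): Mg 10543, Al 11577, Ca 6491.
Overall IE_4 order: Ca < Mg < Al.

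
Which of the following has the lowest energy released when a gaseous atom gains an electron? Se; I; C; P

P

EA tends to increase across a period and decrease down a group, though the pattern is less regular than for IE or radius.
A diagonal step moves right (one effect) and down (the opposite effect) at once.
C > P: period and group pull opposite ways; the down-group shift dominates (122 vs 72 kJ/mol).
Se > C: period and group pull opposite ways; the across-period shift dominates (195 vs 122 kJ/mol).
I > Se: the two effects oppose for this pair; the across-period effect wins (295 vs 195 kJ/mol).
For reference (kJ/mol): C 122, P 72, Se 195, I 295.
The lowest energy released when a gaseous atom gains an electron among these belongs to P.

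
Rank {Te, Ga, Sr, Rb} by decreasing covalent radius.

Rb > Sr > Te > Ga

Ga is in period 4, group 13; Rb is in period 5, group 1; Sr is in period 5, group 2; Te is in period 5, group 16.
Across a period the added protons contract the valence shell; down a group each new principal shell makes the atom larger.
Neither a single period nor a single group — weigh both effects.
Te > Ga: period and group pull opposite ways; the down-group shift dominates (136 vs 124 pm).
Sr > Te: both are in period 5; the period trend gives Sr the larger value.
Rb > Sr: both are in period 5; the period trend gives Rb the larger value.
Tabulated atomic radius (pm): Ga 124, Rb 210, Sr 185, Te 136.
So from largest to smallest: Rb > Sr > Te > Ga.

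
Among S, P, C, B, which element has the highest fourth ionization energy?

Consider each +3 ion: S³⁺ still has 3 valence electrons; P³⁺ still has 2 valence electrons; C³⁺ still has 1 valence electron; B³⁺ is the bare [He] core.
Core electrons are held far more tightly than valence electrons, so B tops the IE_4 order.
Valence configurations: S³⁺ [Ne]3s²3p¹, P³⁺ [Ne]3s², C³⁺ [He]2s¹.
S³⁺ loses a lone 3p electron whereas P³⁺ must break into a filled 3s² pair, so IE_4(P) > IE_4(S) even though S has the higher nuclear charge.
The numbers (kJ/mol): S 4556, P 4964, C 6223, B 25026.
So the fourth ionization energies run S < P < C < B.

B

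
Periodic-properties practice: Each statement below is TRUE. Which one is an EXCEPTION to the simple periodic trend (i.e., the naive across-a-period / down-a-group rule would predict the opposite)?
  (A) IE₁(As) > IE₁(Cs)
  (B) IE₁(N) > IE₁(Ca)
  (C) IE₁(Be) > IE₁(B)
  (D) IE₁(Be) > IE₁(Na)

(C)

The general trend: first ionisation energy increases across a period and decreases down a group.
(A) As (period 4, group 15) vs Cs (period 6, group 1): the stated order agrees with the simple trend.
(B) N (period 2, group 15) vs Ca (period 4, group 2): the stated order agrees with the simple trend.
(C) Be (period 2, group 2) vs B (period 2, group 13): the stated order contradicts the simple trend.
(D) Be (period 2, group 2) vs Na (period 3, group 1): the stated order agrees with the simple trend.
The exception is (C): removing B's lone 2p electron is easier than breaking Be's filled 2s².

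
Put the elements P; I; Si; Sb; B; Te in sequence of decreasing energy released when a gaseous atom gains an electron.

B is in period 2, group 13; Si is in period 3, group 14; P is in period 3, group 15; Sb is in period 5, group 15; Te is in period 5, group 16; I is in period 5, group 17.
Electron affinity generally becomes more exothermic across a period toward the halogens and less exothermic down a group.
Here both period and group differ, so the two effects have to be weighed against each other.
P > B: the two effects oppose for this pair; the across-period effect wins (72 vs 27 kJ/mol).
Sb > P: this pair runs against the simple trend — see the exception note.
Si > Sb: period and group pull opposite ways; the down-group shift dominates (134 vs 103 kJ/mol).
Te > Si: the two effects oppose for this pair; the across-period effect wins (190 vs 134 kJ/mol).
I > Te: both are in period 5; the period trend gives I the larger value.
Note the exception: Sb has a higher electron affinity than P, contrary to the simple trend — both are half-filled np³, but the pairing/repulsion penalty for the added electron shrinks as the p orbitals become larger and more diffuse down the group, and for Sb that outweighs the weaker nuclear attraction.
Note the exception: Si has a higher electron affinity than P, contrary to the simple trend — adding an electron to P's half-filled 3p³ is unfavourable, so Si (3p²) has the more exothermic EA.
For reference (kJ/mol): B 27, Si 134, P 72, Sb 103, Te 190, I 295.
So from highest to lowest: I > Te > Si > Sb > P > B.

I > Te > Si > Sb > P > B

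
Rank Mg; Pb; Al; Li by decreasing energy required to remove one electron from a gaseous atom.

Mg > Pb > Al > Li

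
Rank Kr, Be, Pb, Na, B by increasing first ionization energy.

Na, Pb, B, Be, Kr

Be is in period 2, group 2; B is in period 2, group 13; Na is in period 3, group 1; Kr is in period 4, group 18; Pb is in period 6, group 14.
IE₁ increases left→right with effective nuclear charge and decreases top→bottom as the valence shell moves farther out.
Neither a single period nor a single group — weigh both effects.
Pb > Na: period and group pull opposite ways; the across-period shift dominates (716 vs 496 kJ/mol).
B > Pb: period and group pull opposite ways; the down-group shift dominates (801 vs 716 kJ/mol).
Be > B: this pair runs against the simple trend — see the exception note.
Kr > Be: the two effects oppose for this pair; the across-period effect wins (1351 vs 900 kJ/mol).
Note the exception: Be has a higher first ionization energy than B, contrary to the simple trend — removing B's lone 2p electron is easier than breaking Be's filled 2s².
For reference (kJ/mol): Be 900, B 801, Na 496, Kr 1351, Pb 716.
So from lowest to highest: Na < Pb < B < Be < Kr.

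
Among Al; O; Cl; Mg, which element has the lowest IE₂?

Mg

After 1 electron has been removed, what remains? Al⁺ still has 2 valence electrons; O⁺ still has 5 valence electrons; Cl⁺ still has 6 valence electrons; Mg⁺ still has 1 valence electron.
All are still removing valence electrons, so compare the +1 ions as you would atoms: IE_2 generally rises across a period (higher Z_eff) and falls down a group (larger shell), subject to the usual subshell exceptions.
Valence configurations: Al⁺ [Ne]3s², O⁺ [He]2s²2p³, Cl⁺ [Ne]3s²3p⁴, Mg⁺ [Ne]3s¹.
Approximate IE_2 values (kJ/mol): Al 1817, O 3388, Cl 2298, Mg 1451.
Hence IE_2: Mg < Al < Cl < O.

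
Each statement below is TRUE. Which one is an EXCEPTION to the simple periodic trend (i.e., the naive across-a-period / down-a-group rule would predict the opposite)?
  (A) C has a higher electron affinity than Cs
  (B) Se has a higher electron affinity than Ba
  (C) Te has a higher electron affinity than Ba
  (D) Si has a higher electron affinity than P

(D)

The general trend: electron affinity increases across a period and decreases down a group.
(A) C (period 2, group 14) vs Cs (period 6, group 1): the stated order agrees with the simple trend.
(B) Se (period 4, group 16) vs Ba (period 6, group 2): the stated order agrees with the simple trend.
(C) Te (period 5, group 16) vs Ba (period 6, group 2): the stated order agrees with the simple trend.
(D) Si (period 3, group 14) vs P (period 3, group 15): the stated order contradicts the simple trend.
The exception is (D): adding an electron to P's half-filled 3p³ is unfavourable, so Si (3p²) has the more exothermic EA.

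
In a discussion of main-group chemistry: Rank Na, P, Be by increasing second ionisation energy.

IE_2 is the cost of taking one more electron from the +1 cation: Na⁺ is the bare [Ne] core; P⁺ still has 4 valence electrons; Be⁺ still has 1 valence electron.
Core electrons are held far more tightly than valence electrons, so Na tops the IE_2 order.
Valence configurations: P⁺ [Ne]3s²3p², Be⁺ [He]2s¹.
Approximate IE_2 values (kJ/mol): Na 4562, P 1907, Be 1757.
Overall IE_2 order: Be < P < Na.

Be < P < Na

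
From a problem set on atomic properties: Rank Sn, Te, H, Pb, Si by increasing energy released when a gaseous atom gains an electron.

H is in period 1, group 1; Si is in period 3, group 14; Sn is in period 5, group 14; Te is in period 5, group 16; Pb is in period 6, group 14.
Atoms with high Z_eff and room in the valence shell (especially the halogens) have the most exothermic electron affinities.
Here both period and group differ, so the two effects have to be weighed against each other.
H > Pb: the two effects oppose for this pair; the down-group effect wins (73 vs 35 kJ/mol).
Sn > H: the two effects oppose for this pair; the across-period effect wins (107 vs 73 kJ/mol).
Si > Sn: they share group 14; the group trend gives Si the larger value.
Te > Si: the two effects oppose for this pair; the across-period effect wins (190 vs 134 kJ/mol).
For reference (kJ/mol): H 73, Si 134, Sn 107, Te 190, Pb 35.
So from lowest to highest: Pb < H < Sn < Si < Te.

Pb, H, Sn, Si, Te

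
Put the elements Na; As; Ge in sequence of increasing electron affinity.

Na is in period 3, group 1; Ge is in period 4, group 14; As is in period 4, group 15.
Atoms with high Z_eff and room in the valence shell (especially the halogens) have the most exothermic electron affinities.
These span different periods and groups, so the two trends combine.
As > Na: the two effects oppose for this pair; the across-period effect wins (78 vs 53 kJ/mol).
Ge > As: this pair runs against the simple trend — see the exception note.
Note the exception: Ge has a higher electron affinity than As, contrary to the simple trend — adding an electron to As's half-filled 4p³ is unfavourable, so Ge (4p²) has the more exothermic EA.
Tabulated electron affinity (kJ/mol): Na 53, Ge 119, As 78.
So from lowest to highest: Na < As < Ge.

Na < As < Ge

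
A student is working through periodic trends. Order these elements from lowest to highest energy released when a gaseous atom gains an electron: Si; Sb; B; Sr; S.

B is in period 2, group 13; Si is in period 3, group 14; S is in period 3, group 16; Sr is in period 5, group 2; Sb is in period 5, group 15.
EA tends to increase across a period and decrease down a group, though the pattern is less regular than for IE or radius.
Here both period and group differ, so the two effects have to be weighed against each other.
B > Sr: both effects reinforce here, so B is clearly the higher of the two.
Sb > B: the two effects oppose for this pair; the across-period effect wins (103 vs 27 kJ/mol).
Si > Sb: the two effects oppose for this pair; the down-group effect wins (134 vs 103 kJ/mol).
S > Si: both are in period 3; the period trend gives S the larger value.
Tabulated electron affinity (kJ/mol): B 27, Si 134, S 200, Sr 5, Sb 103.
So from lowest to highest: Sr < B < Sb < Si < S.

Sr < B < Sb < Si < S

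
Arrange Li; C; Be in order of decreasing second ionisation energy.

Li > C > Be

Consider each +1 ion: Li⁺ is the bare [He] core; C⁺ still has 3 valence electrons; Be⁺ still has 1 valence electron.
Breaking into a closed-shell core is much more expensive than removing a leftover valence electron — Li has the largest IE_2 here.
Valence configurations: C⁺ [He]2s²2p¹, Be⁺ [He]2s¹.
Tabulated IE_2 (kJ/mol): Li 7298, C 2353, Be 1757.
Hence IE_2: Be < C < Li.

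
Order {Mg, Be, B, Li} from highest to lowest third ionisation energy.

After 2 electrons have been removed, what remains? Mg²⁺ is the bare [Ne] core; Be²⁺ is the bare [He] core; B²⁺ still has 1 valence electron; Li²⁺ is already 1 electron into the core.
Pulling an electron out of a noble-gas core costs far more than removing a remaining valence electron, so Mg, Li and Be sit at the high end of IE_3.
Approximate IE_3 values (kJ/mol): Mg 7733, Be 14849, B 3660, Li 11815.
Hence IE_3: B < Mg < Li < Be.

Be > Li > Mg > B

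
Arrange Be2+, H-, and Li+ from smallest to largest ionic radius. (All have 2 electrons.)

Be2+, Li+, H-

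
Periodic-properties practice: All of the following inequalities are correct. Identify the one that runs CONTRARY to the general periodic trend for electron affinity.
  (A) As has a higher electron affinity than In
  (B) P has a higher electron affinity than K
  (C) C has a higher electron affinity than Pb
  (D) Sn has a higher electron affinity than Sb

(D)

The general trend: electron affinity increases across a period and decreases down a group.
(A) As (period 4, group 15) vs In (period 5, group 13): the stated order agrees with the simple trend.
(B) P (period 3, group 15) vs K (period 4, group 1): the stated order agrees with the simple trend.
(C) C (period 2, group 14) vs Pb (period 6, group 14): the stated order agrees with the simple trend.
(D) Sn (period 5, group 14) vs Sb (period 5, group 15): the stated order contradicts the simple trend.
The exception is (D): adding an electron to Sb's half-filled 5p³ is unfavourable, so Sn has the more exothermic EA.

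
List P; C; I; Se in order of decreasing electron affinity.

C is in period 2, group 14; P is in period 3, group 15; Se is in period 4, group 16; I is in period 5, group 17.
Atoms with high Z_eff and room in the valence shell (especially the halogens) have the most exothermic electron affinities.
A diagonal step moves right (one effect) and down (the opposite effect) at once.
C > P: the two effects oppose for this pair; the down-group effect wins (122 vs 72 kJ/mol).
Se > C: the two effects oppose for this pair; the across-period effect wins (195 vs 122 kJ/mol).
I > Se: period and group pull opposite ways; the across-period shift dominates (295 vs 195 kJ/mol).
For reference (kJ/mol): C 122, P 72, Se 195, I 295.
So from highest to lowest: I > Se > C > P.

I > Se > C > P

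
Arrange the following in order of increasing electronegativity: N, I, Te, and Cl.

N is in period 2, group 15; Cl is in period 3, group 17; Te is in period 5, group 16; I is in period 5, group 17.
Atoms toward the upper right of the periodic table pull bonding electrons most strongly.
These span different periods and groups, so the two trends combine.
I > Te: I lies to the right of Te in period 5, so the across-period effect alone puts I higher.
N > I: period and group pull opposite ways; the down-group shift dominates (3.04 vs 2.66).
Cl > N: period and group pull opposite ways; the across-period shift dominates (3.16 vs 3.04).
Approximate values (Pauling): N 3.04, Cl 3.16, Te 2.10, I 2.66.
So from lowest to highest: Te < I < N < Cl.

Te < I < N < Cl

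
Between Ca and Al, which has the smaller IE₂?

Ca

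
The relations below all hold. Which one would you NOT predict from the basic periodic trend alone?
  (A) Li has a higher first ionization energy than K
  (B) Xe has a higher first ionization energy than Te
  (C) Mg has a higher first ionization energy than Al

(C)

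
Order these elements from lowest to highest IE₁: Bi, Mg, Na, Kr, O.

IE₁ increases left→right with effective nuclear charge and decreases top→bottom as the valence shell moves farther out.
These span different periods and groups, so the two trends combine.
Bi > Na: the two effects oppose for this pair; the across-period effect wins (703 vs 496 kJ/mol).
Mg > Bi: period and group pull opposite ways; the down-group shift dominates (738 vs 703 kJ/mol).
O > Mg: relative to Mg, both the across-period and down-group shifts push O's first ionization energy up.
Kr > O: period and group pull opposite ways; the across-period shift dominates (1351 vs 1314 kJ/mol).
Tabulated first ionization energy (kJ/mol): O 1314, Na 496, Mg 738, Kr 1351, Bi 703.
So from lowest to highest: Na < Bi < Mg < O < Kr.

Na < Bi < Mg < O < Kr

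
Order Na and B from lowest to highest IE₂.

B < Na

IE_2 is the cost of taking one more electron from the +1 cation: Na⁺ is the bare [Ne] core; B⁺ still has 2 valence electrons.
Breaking into a closed-shell core is much more expensive than removing a leftover valence electron — Na has the largest IE_2 here.
The numbers (kJ/mol): Na 4562, B 2427.
Putting it together, IE_2: B < Na.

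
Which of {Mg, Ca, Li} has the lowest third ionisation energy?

Ca

IE_3 is the cost of taking one more electron from the +2 cation: Mg²⁺ is the bare [Ne] core; Ca²⁺ is the bare [Ar] core; Li²⁺ is already 1 electron into the core.
All of these are removing an electron from a noble-gas core or deeper; the smaller core (lower principal quantum number) is held far more tightly, and within a period the higher nuclear charge binds the same core more tightly.
The numbers (kJ/mol): Mg 7733, Ca 4912, Li 11815.
So the third ionization energies run Ca < Mg < Li.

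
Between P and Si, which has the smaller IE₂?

Si

Consider each +1 ion: P⁺ still has 4 valence electrons; Si⁺ still has 3 valence electrons.
All are still removing valence electrons, so compare the +1 ions as you would atoms: IE_2 generally rises across a period (higher Z_eff) and falls down a group (larger shell), subject to the usual subshell exceptions.
Valence configurations: P⁺ [Ne]3s²3p², Si⁺ [Ne]3s²3p¹.
The numbers (kJ/mol): P 1907, Si 1577.
So the second ionization energies run Si < P.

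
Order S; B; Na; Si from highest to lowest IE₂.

Na, B, S, Si

The second ionization energy removes an electron from the +1 ion. For each element: S⁺ still has 5 valence electrons; B⁺ still has 2 valence electrons; Na⁺ is the bare [Ne] core; Si⁺ still has 3 valence electrons.
Breaking into a closed-shell core is much more expensive than removing a leftover valence electron — Na has the largest IE_2 here.
Valence configurations: S⁺ [Ne]3s²3p³, B⁺ [He]2s², Si⁺ [Ne]3s²3p¹.
The numbers (kJ/mol): S 2252, B 2427, Na 4562, Si 1577.
Putting it together, IE_2: Si < S < B < Na.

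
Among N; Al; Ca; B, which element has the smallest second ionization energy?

After 1 electron has been removed, what remains? N⁺ still has 4 valence electrons; Al⁺ still has 2 valence electrons; Ca⁺ still has 1 valence electron; B⁺ still has 2 valence electrons.
All are still removing valence electrons, so compare the +1 ions as you would atoms: IE_2 generally rises across a period (higher Z_eff) and falls down a group (larger shell), subject to the usual subshell exceptions.
Valence configurations: N⁺ [He]2s²2p², Al⁺ [Ne]3s², Ca⁺ [Ar]4s¹, B⁺ [He]2s².
The numbers (kJ/mol): N 2856, Al 1817, Ca 1145, B 2427.
So the second ionization energies run Ca < Al < B < N.

Ca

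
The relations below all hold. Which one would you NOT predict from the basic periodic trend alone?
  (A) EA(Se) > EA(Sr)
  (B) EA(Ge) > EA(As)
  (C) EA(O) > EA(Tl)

(B)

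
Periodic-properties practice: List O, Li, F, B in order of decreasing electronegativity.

F, O, B, Li

Li is in period 2, group 1; B is in period 2, group 13; O is in period 2, group 16; F is in period 2, group 17.
Electronegativity increases across a period and decreases down a group, tracking effective nuclear charge and atomic size.
All lie in period 2, so electronegativity increases left to right.
So from highest to lowest: F > O > B > Li.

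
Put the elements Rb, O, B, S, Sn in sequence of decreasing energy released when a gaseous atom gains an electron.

S > O > Sn > Rb > B

B is in period 2, group 13; O is in period 2, group 16; S is in period 3, group 16; Rb is in period 5, group 1; Sn is in period 5, group 14.
Electron affinity generally becomes more exothermic across a period toward the halogens and less exothermic down a group.
Neither a single period nor a single group — weigh both effects.
Rb > B: this pair runs against the simple trend — see the exception note.
Sn > Rb: Sn lies to the right of Rb in period 5, so the across-period effect alone puts Sn higher.
O > Sn: both effects reinforce here, so O is clearly the higher of the two.
S > O: this pair runs against the simple trend — see the exception note.
Note the exception: Rb has a higher electron affinity than B, contrary to the simple trend — B's ns²np¹ configuration gives only a small electron affinity — the sparsely filled np subshell binds an added electron weakly.
Note the exception: S has a higher electron affinity than O, contrary to the simple trend — the compact 2p subshell of O repels the added electron more than S's larger 3p does.
Tabulated electron affinity (kJ/mol): B 27, O 141, S 200, Rb 47, Sn 107.
So from highest to lowest: S > O > Sn > Rb > B.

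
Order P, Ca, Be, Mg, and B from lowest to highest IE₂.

Ca < Mg < Be < P < B

The second ionization energy removes an electron from the +1 ion. For each element: P⁺ still has 4 valence electrons; Ca⁺ still has 1 valence electron; Be⁺ still has 1 valence electron; Mg⁺ still has 1 valence electron; B⁺ still has 2 valence electrons.
All are still removing valence electrons, so compare the +1 ions as you would atoms: IE_2 generally rises across a period (higher Z_eff) and falls down a group (larger shell), subject to the usual subshell exceptions.
Valence configurations: P⁺ [Ne]3s²3p², Ca⁺ [Ar]4s¹, Be⁺ [He]2s¹, Mg⁺ [Ne]3s¹, B⁺ [He]2s².
Tabulated IE_2 (kJ/mol): P 1907, Ca 1145, Be 1757, Mg 1451, B 2427.
So the second ionization energies run Ca < Mg < Be < P < B.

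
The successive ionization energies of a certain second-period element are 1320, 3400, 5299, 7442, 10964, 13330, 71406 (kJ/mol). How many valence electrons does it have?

6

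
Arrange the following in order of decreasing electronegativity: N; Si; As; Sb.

Electronegativity increases across a period and decreases down a group, tracking effective nuclear charge and atomic size.
These span different periods and groups, so the two trends combine.
Sb > Si: period and group pull opposite ways; the across-period shift dominates (2.05 vs 1.90).
As > Sb: they share group 15; the group trend gives As the larger value.
N > As: N sits above As in group 15, so the down-group effect alone puts N higher.
Approximate values (Pauling): N 3.04, Si 1.90, As 2.18, Sb 2.05.
So from highest to lowest: N > As > Sb > Si.

N > As > Sb > Si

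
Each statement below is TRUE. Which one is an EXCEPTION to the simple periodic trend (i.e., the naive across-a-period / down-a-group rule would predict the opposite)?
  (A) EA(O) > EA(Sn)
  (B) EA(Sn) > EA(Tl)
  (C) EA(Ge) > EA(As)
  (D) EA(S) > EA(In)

(C)

The general trend: electron affinity increases across a period and decreases down a group.
(A) O (period 2, group 16) vs Sn (period 5, group 14): the stated order agrees with the simple trend.
(B) Sn (period 5, group 14) vs Tl (period 6, group 13): the stated order agrees with the simple trend.
(C) Ge (period 4, group 14) vs As (period 4, group 15): the stated order contradicts the simple trend.
(D) S (period 3, group 16) vs In (period 5, group 13): the stated order agrees with the simple trend.
The exception is (C): adding an electron to As's half-filled 4p³ is unfavourable, so Ge (4p²) has the more exothermic EA.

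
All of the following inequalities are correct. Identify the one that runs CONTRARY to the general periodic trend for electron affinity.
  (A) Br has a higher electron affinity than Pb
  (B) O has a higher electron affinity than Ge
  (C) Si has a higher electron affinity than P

The general trend: electron affinity increases across a period and decreases down a group.
(A) Br (period 4, group 17) vs Pb (period 6, group 14): the stated order agrees with the simple trend.
(B) O (period 2, group 16) vs Ge (period 4, group 14): the stated order agrees with the simple trend.
(C) Si (period 3, group 14) vs P (period 3, group 15): the stated order contradicts the simple trend.
The exception is (C): adding an electron to P's half-filled 3p³ is unfavourable, so Si (3p²) has the more exothermic EA.

(C)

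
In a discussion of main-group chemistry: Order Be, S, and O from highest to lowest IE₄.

IE_4 is the cost of taking one more electron from the +3 cation: Be³⁺ is already 1 electron into the core; S³⁺ still has 3 valence electrons; O³⁺ still has 3 valence electrons.
Breaking into a closed-shell core is much more expensive than removing a leftover valence electron — Be has the largest IE_4 here.
Valence configurations: S³⁺ [Ne]3s²3p¹, O³⁺ [He]2s²2p¹.
The numbers (kJ/mol): Be 21007, S 4556, O 7469.
Hence IE_4: S < O < Be.

Be > O > S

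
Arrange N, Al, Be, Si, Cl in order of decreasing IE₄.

Be, Al, N, Cl, Si

Consider each +3 ion: N³⁺ still has 2 valence electrons; Al³⁺ is the bare [Ne] core; Be³⁺ is already 1 electron into the core; Si³⁺ still has 1 valence electron; Cl³⁺ still has 4 valence electrons.
Core electrons are held far more tightly than valence electrons, so Al and Be top the IE_4 order.
Valence configurations: N³⁺ [He]2s², Si³⁺ [Ne]3s¹, Cl³⁺ [Ne]3s²3p².
Approximate IE_4 values (kJ/mol): N 7475, Al 11577, Be 21007, Si 4356, Cl 5159.
Hence IE_4: Si < Cl < N < Al < Be.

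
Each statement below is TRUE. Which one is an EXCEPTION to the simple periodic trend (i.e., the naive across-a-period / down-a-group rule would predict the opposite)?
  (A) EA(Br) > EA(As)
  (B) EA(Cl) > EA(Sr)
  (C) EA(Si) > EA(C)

(C)

The general trend: electron affinity increases across a period and decreases down a group.
(A) Br (period 4, group 17) vs As (period 4, group 15): the stated order agrees with the simple trend.
(B) Cl (period 3, group 17) vs Sr (period 5, group 2): the stated order agrees with the simple trend.
(C) Si (period 3, group 14) vs C (period 2, group 14): the stated order contradicts the simple trend.
The exception is (C): Si's larger, more diffuse 3p orbitals accept an added electron slightly more readily than C's compact 2p.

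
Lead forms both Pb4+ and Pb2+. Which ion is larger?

Both ions have Z = 82 protons, but Pb4+ has lost more electrons, so its remaining electrons feel a larger effective nuclear charge per electron and are pulled in more tightly.
Higher positive charge → smaller ion, so Pb2+ > Pb4+.

Pb2+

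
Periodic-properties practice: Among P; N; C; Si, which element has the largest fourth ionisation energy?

N

IE_4 is the cost of taking one more electron from the +3 cation: P³⁺ still has 2 valence electrons; N³⁺ still has 2 valence electrons; C³⁺ still has 1 valence electron; Si³⁺ still has 1 valence electron.
All are still removing valence electrons, so compare the +3 ions as you would atoms: IE_4 generally rises across a period (higher Z_eff) and falls down a group (larger shell), subject to the usual subshell exceptions.
Valence configurations: P³⁺ [Ne]3s², N³⁺ [He]2s², C³⁺ [He]2s¹, Si³⁺ [Ne]3s¹.
Tabulated IE_4 (kJ/mol): P 4964, N 7475, C 6223, Si 4356.
Putting it together, IE_4: Si < P < C < N.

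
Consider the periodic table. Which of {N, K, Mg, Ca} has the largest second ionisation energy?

K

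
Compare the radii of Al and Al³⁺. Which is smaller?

Al³⁺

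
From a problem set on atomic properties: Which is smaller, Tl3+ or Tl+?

Tl3+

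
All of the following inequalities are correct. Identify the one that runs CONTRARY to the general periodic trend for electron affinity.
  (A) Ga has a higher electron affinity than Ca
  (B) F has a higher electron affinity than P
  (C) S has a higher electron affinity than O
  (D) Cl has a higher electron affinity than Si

(C)

The general trend: electron affinity increases across a period and decreases down a group.
(A) Ga (period 4, group 13) vs Ca (period 4, group 2): the stated order agrees with the simple trend.
(B) F (period 2, group 17) vs P (period 3, group 15): the stated order agrees with the simple trend.
(C) S (period 3, group 16) vs O (period 2, group 16): the stated order contradicts the simple trend.
(D) Cl (period 3, group 17) vs Si (period 3, group 14): the stated order agrees with the simple trend.
The exception is (C): the compact 2p subshell of O repels the added electron more than S's larger 3p does.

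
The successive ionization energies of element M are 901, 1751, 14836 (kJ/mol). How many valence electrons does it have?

2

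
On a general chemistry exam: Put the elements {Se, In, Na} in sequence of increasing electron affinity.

Atoms with high Z_eff and room in the valence shell (especially the halogens) have the most exothermic electron affinities.
These span different periods and groups, so the two trends combine.
Na > In: period and group pull opposite ways; the down-group shift dominates (53 vs 29 kJ/mol).
Se > Na: the two effects oppose for this pair; the across-period effect wins (195 vs 53 kJ/mol).
For reference (kJ/mol): Na 53, Se 195, In 29.
So from lowest to highest: In < Na < Se.

In < Na < Se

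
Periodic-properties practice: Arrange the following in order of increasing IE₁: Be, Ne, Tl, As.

Tl < Be < As < Ne

Be is in period 2, group 2; Ne is in period 2, group 18; As is in period 4, group 15; Tl is in period 6, group 13.
Removing the outermost electron gets harder across a period and easier down a group.
Here both period and group differ, so the two effects have to be weighed against each other.
Be > Tl: period and group pull opposite ways; the down-group shift dominates (900 vs 589 kJ/mol).
As > Be: period and group pull opposite ways; the across-period shift dominates (947 vs 900 kJ/mol).
Ne > As: both effects reinforce here, so Ne is clearly the higher of the two.
For reference (kJ/mol): Be 900, Ne 2081, As 947, Tl 589.
So from lowest to highest: Tl < Be < As < Ne.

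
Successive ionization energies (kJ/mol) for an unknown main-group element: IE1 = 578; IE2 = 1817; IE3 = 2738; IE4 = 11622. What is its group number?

Look for the largest jump between consecutive ionization energies: IE4/IE3 ≈ 4.2, far larger than any earlier ratio.
That jump marks the point where a core electron is being removed. So the atom has 3 valence electrons.
A main-group element with 3 valence electrons is in group 13.

Group 13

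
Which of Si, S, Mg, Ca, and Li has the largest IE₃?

Li

Consider each +2 ion: Si²⁺ still has 2 valence electrons; S²⁺ still has 4 valence electrons; Mg²⁺ is the bare [Ne] core; Ca²⁺ is the bare [Ar] core; Li²⁺ is already 1 electron into the core.
Breaking into a closed-shell core is much more expensive than removing a leftover valence electron — Ca, Mg and Li have the largest IE_3 here.
Valence configurations: Si²⁺ [Ne]3s², S²⁺ [Ne]3s²3p².
Tabulated IE_3 (kJ/mol): Si 3232, S 3357, Mg 7733, Ca 4912, Li 11815.
So the third ionization energies run Si < S < Ca < Mg < Li.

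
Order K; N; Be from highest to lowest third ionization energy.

Be > N > K

Consider each +2 ion: K²⁺ is already 1 electron into the core; N²⁺ still has 3 valence electrons; Be²⁺ is the bare [He] core.
Usually core removal costs more than valence removal, but here the competition is close: a tightly held n=2 valence electron can cost more to remove than an n=3 core electron, so the actual values have to decide it.
Approximate IE_3 values (kJ/mol): K 4420, N 4578, Be 14849.
Putting it together, IE_3: K < N < Be.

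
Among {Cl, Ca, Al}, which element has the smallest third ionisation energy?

Al

Consider each +2 ion: Cl²⁺ still has 5 valence electrons; Ca²⁺ is the bare [Ar] core; Al²⁺ still has 1 valence electron.
Core electrons are held far more tightly than valence electrons, so Ca tops the IE_3 order.
Valence configurations: Cl²⁺ [Ne]3s²3p³, Al²⁺ [Ne]3s¹.
The numbers (kJ/mol): Cl 3822, Ca 4912, Al 2745.
Hence IE_3: Al < Cl < Ca.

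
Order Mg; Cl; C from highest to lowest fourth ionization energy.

After 3 electrons have been removed, what remains? Mg³⁺ is already 1 electron into the core; Cl³⁺ still has 4 valence electrons; C³⁺ still has 1 valence electron.
Core electrons are held far more tightly than valence electrons, so Mg tops the IE_4 order.
Valence configurations: Cl³⁺ [Ne]3s²3p², C³⁺ [He]2s¹.
The numbers (kJ/mol): Mg 10543, Cl 5159, C 6223.
Overall IE_4 order: Cl < C < Mg.

Mg > C > Cl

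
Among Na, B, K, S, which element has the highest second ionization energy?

After 1 electron has been removed, what remains? Na⁺ is the bare [Ne] core; B⁺ still has 2 valence electrons; K⁺ is the bare [Ar] core; S⁺ still has 5 valence electrons.
Pulling an electron out of a noble-gas core costs far more than removing a remaining valence electron, so K and Na sit at the high end of IE_2.
Valence configurations: B⁺ [He]2s², S⁺ [Ne]3s²3p³.
The numbers (kJ/mol): Na 4562, B 2427, K 3052, S 2252.
So the second ionization energies run S < B < K < Na.

Na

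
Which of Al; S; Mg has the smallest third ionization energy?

Al

The third ionization energy removes an electron from the +2 ion. For each element: Al²⁺ still has 1 valence electron; S²⁺ still has 4 valence electrons; Mg²⁺ is the bare [Ne] core.
Core electrons are held far more tightly than valence electrons, so Mg tops the IE_3 order.
Valence configurations: Al²⁺ [Ne]3s¹, S²⁺ [Ne]3s²3p².
The numbers (kJ/mol): Al 2745, S 3357, Mg 7733.
So the third ionization energies run Al < S < Mg.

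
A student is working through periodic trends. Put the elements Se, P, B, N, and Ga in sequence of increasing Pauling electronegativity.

Ga < B < P < Se < N

EN rises left→right (higher Z_eff, smaller atoms) and falls top→bottom (larger, more shielded atoms).
Neither a single period nor a single group — weigh both effects.
B > Ga: they share group 13; the group trend gives B the larger value.
P > B: the two effects oppose for this pair; the across-period effect wins (2.19 vs 2.04).
Se > P: the two effects oppose for this pair; the across-period effect wins (2.55 vs 2.19).
N > Se: the two effects oppose for this pair; the down-group effect wins (3.04 vs 2.55).
For reference (Pauling): B 2.04, N 3.04, P 2.19, Ga 1.81, Se 2.55.
So from lowest to highest: Ga < B < P < Se < N.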